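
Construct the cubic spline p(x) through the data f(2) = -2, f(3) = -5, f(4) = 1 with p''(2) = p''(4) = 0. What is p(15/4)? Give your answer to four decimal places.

-1.0273

Let M_i = p''(x_i). Step sizes h_i = 1, 1; slopes of the chords Δ_i = (y_(i+1) - y_i)/h_i = -3, 6.
  1·M_0 + 4·M_1 + 1·M_2 = 6(Δ_1 - Δ_0) = 54
Natural end conditions: M_0 = M_2 = 0.
Hence M_0 = 0, M_1 = 27/2, M_2 = 0.
On [3, 4], p(x) = -5 + 3/2·(x - 3) + 27/4·(x - 3)² - 9/4·(x - 3)³.
With (x - 3) = 3/4: p(15/4) = -263/256.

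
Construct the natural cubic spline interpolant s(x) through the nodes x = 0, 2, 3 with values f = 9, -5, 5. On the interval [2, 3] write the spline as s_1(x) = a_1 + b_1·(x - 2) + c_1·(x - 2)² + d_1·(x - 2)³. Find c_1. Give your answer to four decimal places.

Put m_i = s'' at the i-th knot. Here h = (2, 1) and Δ = (-7, 10), so the interior equations h_(i-1)·m_(i-1) + 2(h_(i-1)+h_i)·m_i + h_i·m_(i+1) = 6(Δ_i − Δ_(i-1)) read
  2·m_0 + 6·m_1 + 1·m_2 = 6(Δ_1 - Δ_0) = 102
Natural end conditions: m_0 = m_2 = 0.
Solving the tridiagonal system: m_0 = 0, m_1 = 17, m_2 = 0.
On [2, 3], with s_1(x) = a_1 + b_1·(x - 2) + c_1·(x - 2)² + d_1·(x - 2)³: c_1 = m_1/2 = 17/2, d_1 = (m_2 - m_1)/(6h_1) = -17/6, b_1 = Δ_1 - h_1(2m_1 + m_2)/6 = 13/3.

8.5000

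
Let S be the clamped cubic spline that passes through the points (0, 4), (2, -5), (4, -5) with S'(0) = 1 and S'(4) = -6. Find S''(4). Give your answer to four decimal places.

Write M_i for S''(x_i). With h_i = 2, 2 and divided differences Δ_i = -9/2, 0, the continuity of S' gives the tridiagonal system
  2·M_0 + 8·M_1 + 2·M_2 = 6(Δ_1 - Δ_0) = 27
Clamped end conditions give two more equations: 2h_0·M_0 + h_0·M_1 = 6(Δ_0 - S'(0)) = -33 and h_1·M_1 + 2h_1·M_2 = 6(S'(4) - Δ_1) = -36.
Hence M_0 = -107/8, M_1 = 41/4, M_2 = -113/8.

-14.1250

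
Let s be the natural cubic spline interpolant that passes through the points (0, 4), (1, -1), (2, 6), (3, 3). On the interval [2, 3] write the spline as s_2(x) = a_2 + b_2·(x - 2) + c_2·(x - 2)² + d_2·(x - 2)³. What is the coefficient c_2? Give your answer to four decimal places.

-10.4000

Let M_i = s''(x_i). Step sizes h_i = 1, 1, 1; slopes of the chords Δ_i = (y_(i+1) - y_i)/h_i = -5, 7, -3.
  1·M_0 + 4·M_1 + 1·M_2 = 6(Δ_1 - Δ_0) = 72
  1·M_1 + 4·M_2 + 1·M_3 = 6(Δ_2 - Δ_1) = -60
Natural end conditions: M_0 = M_3 = 0.
Solving the tridiagonal system: M_0 = 0, M_1 = 116/5, M_2 = -104/5, M_3 = 0.
On [2, 3], with s_2(x) = a_2 + b_2·(x - 2) + c_2·(x - 2)² + d_2·(x - 2)³: c_2 = M_2/2 = -52/5, d_2 = (M_3 - M_2)/(6h_2) = 52/15, b_2 = Δ_2 - h_2(2M_2 + M_3)/6 = 59/15.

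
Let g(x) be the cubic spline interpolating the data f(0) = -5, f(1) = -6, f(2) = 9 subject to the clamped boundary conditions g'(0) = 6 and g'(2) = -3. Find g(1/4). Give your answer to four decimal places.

-4.7695

Let σ_i = g''(x_i). Step sizes h_i = 1, 1; slopes of the chords Δ_i = (y_(i+1) - y_i)/h_i = -1, 15.
  1·σ_0 + 4·σ_1 + 1·σ_2 = 6(Δ_1 - Δ_0) = 96
Clamped end conditions give two more equations: 2h_0·σ_0 + h_0·σ_1 = 6(Δ_0 - g'(0)) = -42 and h_1·σ_1 + 2h_1·σ_2 = 6(g'(2) - Δ_1) = -108.
Hence σ_0 = -99/2, σ_1 = 57, σ_2 = -165/2.
On [0, 1], g(x) = -5 + 6·x - 99/4·x² + 71/4·x³.
With x = 1/4: g(1/4) = -1221/256.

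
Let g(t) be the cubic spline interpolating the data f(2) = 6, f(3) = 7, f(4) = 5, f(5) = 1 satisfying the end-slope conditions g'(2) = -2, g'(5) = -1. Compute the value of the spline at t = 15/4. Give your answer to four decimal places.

5.9813

Put σ_i = g'' at the i-th knot. Here h = (1, 1, 1) and Δ = (1, -2, -4), so the interior equations h_(i-1)·σ_(i-1) + 2(h_(i-1)+h_i)·σ_i + h_i·σ_(i+1) = 6(Δ_i − Δ_(i-1)) read
  1·σ_0 + 4·σ_1 + 1·σ_2 = 6(Δ_1 - Δ_0) = -18
  1·σ_1 + 4·σ_2 + 1·σ_3 = 6(Δ_2 - Δ_1) = -12
Clamped end conditions give two more equations: 2h_0·σ_0 + h_0·σ_1 = 6(Δ_0 - g'(2)) = 18 and h_2·σ_2 + 2h_2·σ_3 = 6(g'(5) - Δ_2) = 18.
Forward elimination and back-substitution give σ_0 = 184/15, σ_1 = -98/15, σ_2 = -62/15, σ_3 = 166/15.
On [3, 4], g(t) = 7 + 13/15·(t - 3) - 49/15·(t - 3)² + 2/5·(t - 3)³.
With (t - 3) = 3/4: g(15/4) = 957/160.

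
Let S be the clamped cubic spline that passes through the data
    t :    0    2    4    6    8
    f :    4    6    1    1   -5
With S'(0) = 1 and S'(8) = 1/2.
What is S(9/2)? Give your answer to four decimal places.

0.8962

With σ_i denoting the second derivative at x_i, h_i = 2, 2, 2, 2, and Δ_i = (y_(i+1) − y_i)/h_i = 1, -5/2, 0, -3:
  2·σ_0 + 8·σ_1 + 2·σ_2 = 6(Δ_1 - Δ_0) = -21
  2·σ_1 + 8·σ_2 + 2·σ_3 = 6(Δ_2 - Δ_1) = 15
  2·σ_2 + 8·σ_3 + 2·σ_4 = 6(Δ_3 - Δ_2) = -18
Clamped end conditions give two more equations: 2h_0·σ_0 + h_0·σ_1 = 6(Δ_0 - S'(0)) = 0 and h_3·σ_3 + 2h_3·σ_4 = 6(S'(8) - Δ_3) = 21.
Forward elimination and back-substitution give σ_0 = 59/28, σ_1 = -59/14, σ_2 = 17/4, σ_3 = -37/7, σ_4 = 221/28.
On [4, 6], S(t) = 1 - 15/14·(t - 4) + 17/8·(t - 4)² - 89/112·(t - 4)³.
With (t - 4) = 1/2: S(9/2) = 803/896.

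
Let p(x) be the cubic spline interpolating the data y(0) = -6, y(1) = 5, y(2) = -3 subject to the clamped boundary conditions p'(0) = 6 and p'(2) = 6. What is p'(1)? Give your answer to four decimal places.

Put M_i = p'' at the i-th knot. Here h = (1, 1) and Δ = (11, -8), so the interior equations h_(i-1)·M_(i-1) + 2(h_(i-1)+h_i)·M_i + h_i·M_(i+1) = 6(Δ_i − Δ_(i-1)) read
  1·M_0 + 4·M_1 + 1·M_2 = 6(Δ_1 - Δ_0) = -114
Clamped end conditions give two more equations: 2h_0·M_0 + h_0·M_1 = 6(Δ_0 - p'(0)) = 30 and h_1·M_1 + 2h_1·M_2 = 6(p'(2) - Δ_1) = 84.
Hence M_0 = 87/2, M_1 = -57, M_2 = 141/2.
On [1, 2], p'(x) = b_1 + 2c_1·(x - 1) + 3d_1·(x - 1)² with b_1 = Δ_1 - h_1(2M_1 + M_2)/6 = -3/4, c_1 = M_1/2 = -57/2, d_1 = (M_2 - M_1)/(6h_1) = 85/4. So p'(1) = -3/4.

-0.7500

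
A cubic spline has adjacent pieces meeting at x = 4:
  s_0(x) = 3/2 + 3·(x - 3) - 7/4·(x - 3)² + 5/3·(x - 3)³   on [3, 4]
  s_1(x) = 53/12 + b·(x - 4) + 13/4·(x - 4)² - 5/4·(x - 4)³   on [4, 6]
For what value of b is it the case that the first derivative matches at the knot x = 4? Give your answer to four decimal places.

s_0'(x) = 3 - 7/2·(x - 3) + 5·(x - 3)², so s_0'(4) = 9/2. On the right, s_1'(4) = b, so b = 9/2.

4.5000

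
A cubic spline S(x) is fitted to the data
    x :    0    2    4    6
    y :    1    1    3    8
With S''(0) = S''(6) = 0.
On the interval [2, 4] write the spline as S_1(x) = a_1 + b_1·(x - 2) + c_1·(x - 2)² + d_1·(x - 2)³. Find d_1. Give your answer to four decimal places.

0.0417

Write σ_i for S''(x_i). With h_i = 2, 2, 2 and divided differences Δ_i = 0, 1, 5/2, the continuity of S' gives the tridiagonal system
  2·σ_0 + 8·σ_1 + 2·σ_2 = 6(Δ_1 - Δ_0) = 6
  2·σ_1 + 8·σ_2 + 2·σ_3 = 6(Δ_2 - Δ_1) = 9
Natural end conditions: σ_0 = σ_3 = 0.
Forward elimination and back-substitution give σ_0 = 0, σ_1 = 1/2, σ_2 = 1, σ_3 = 0.
On [2, 4], with S_1(x) = a_1 + b_1·(x - 2) + c_1·(x - 2)² + d_1·(x - 2)³: c_1 = σ_1/2 = 1/4, d_1 = (σ_2 - σ_1)/(6h_1) = 1/24, b_1 = Δ_1 - h_1(2σ_1 + σ_2)/6 = 1/3.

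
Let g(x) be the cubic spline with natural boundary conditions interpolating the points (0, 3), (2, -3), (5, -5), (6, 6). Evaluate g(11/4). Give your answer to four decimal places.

-6.0788

Write σ_i for g''(x_i). With h_i = 2, 3, 1 and divided differences Δ_i = -3, -2/3, 11, the continuity of g' gives the tridiagonal system
  2·σ_0 + 10·σ_1 + 3·σ_2 = 6(Δ_1 - Δ_0) = 14
  3·σ_1 + 8·σ_2 + 1·σ_3 = 6(Δ_2 - Δ_1) = 70
Natural end conditions: σ_0 = σ_3 = 0.
Forward elimination and back-substitution give σ_0 = 0, σ_1 = -98/71, σ_2 = 658/71, σ_3 = 0.
On [2, 5], g(x) = -3 - 835/213·(x - 2) - 49/71·(x - 2)² + 42/71·(x - 2)³.
With (x - 2) = 3/4: g(11/4) = -13811/2272.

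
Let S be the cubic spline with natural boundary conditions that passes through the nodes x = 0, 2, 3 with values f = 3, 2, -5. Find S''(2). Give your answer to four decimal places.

With M_i denoting the second derivative at x_i, h_i = 2, 1, and Δ_i = (y_(i+1) − y_i)/h_i = -1/2, -7:
  2·M_0 + 6·M_1 + 1·M_2 = 6(Δ_1 - Δ_0) = -39
Natural end conditions: M_0 = M_2 = 0.
Solving: M_0 = 0, M_1 = -13/2, M_2 = 0.

-6.5000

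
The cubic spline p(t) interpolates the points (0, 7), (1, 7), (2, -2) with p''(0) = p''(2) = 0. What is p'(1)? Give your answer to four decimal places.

-4.5000

Put M_i = p'' at the i-th knot. Here h = (1, 1) and Δ = (0, -9), so the interior equations h_(i-1)·M_(i-1) + 2(h_(i-1)+h_i)·M_i + h_i·M_(i+1) = 6(Δ_i − Δ_(i-1)) read
  1·M_0 + 4·M_1 + 1·M_2 = 6(Δ_1 - Δ_0) = -54
Natural end conditions: M_0 = M_2 = 0.
Solving: M_0 = 0, M_1 = -27/2, M_2 = 0.
On [1, 2], p'(t) = b_1 + 2c_1·(t - 1) + 3d_1·(t - 1)² with b_1 = Δ_1 - h_1(2M_1 + M_2)/6 = -9/2, c_1 = M_1/2 = -27/4, d_1 = (M_2 - M_1)/(6h_1) = 9/4. So p'(1) = -9/2.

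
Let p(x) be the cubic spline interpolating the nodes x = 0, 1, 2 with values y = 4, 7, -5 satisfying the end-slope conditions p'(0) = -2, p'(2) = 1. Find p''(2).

63

With σ_i denoting the second derivative at x_i, h_i = 1, 1, and Δ_i = (y_(i+1) − y_i)/h_i = 3, -12:
  1·σ_0 + 4·σ_1 + 1·σ_2 = 6(Δ_1 - Δ_0) = -90
Clamped end conditions give two more equations: 2h_0·σ_0 + h_0·σ_1 = 6(Δ_0 - p'(0)) = 30 and h_1·σ_1 + 2h_1·σ_2 = 6(p'(2) - Δ_1) = 78.
Solving the tridiagonal system: σ_0 = 39, σ_1 = -48, σ_2 = 63.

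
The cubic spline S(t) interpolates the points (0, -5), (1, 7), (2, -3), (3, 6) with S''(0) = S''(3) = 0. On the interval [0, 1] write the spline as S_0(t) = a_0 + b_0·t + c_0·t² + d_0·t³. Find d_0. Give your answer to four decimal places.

Write σ_i for S''(x_i). With h_i = 1, 1, 1 and divided differences Δ_i = 12, -10, 9, the continuity of S' gives the tridiagonal system
  1·σ_0 + 4·σ_1 + 1·σ_2 = 6(Δ_1 - Δ_0) = -132
  1·σ_1 + 4·σ_2 + 1·σ_3 = 6(Δ_2 - Δ_1) = 114
Natural end conditions: σ_0 = σ_3 = 0.
Solving: σ_0 = 0, σ_1 = -214/5, σ_2 = 196/5, σ_3 = 0.
On [0, 1], with S_0(t) = a_0 + b_0·t + c_0·t² + d_0·t³: c_0 = σ_0/2 = 0, d_0 = (σ_1 - σ_0)/(6h_0) = -107/15, b_0 = Δ_0 - h_0(2σ_0 + σ_1)/6 = 287/15.

-7.1333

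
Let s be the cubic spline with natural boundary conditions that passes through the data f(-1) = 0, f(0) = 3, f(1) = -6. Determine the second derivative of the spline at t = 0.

Put M_i = s'' at the i-th knot. Here h = (1, 1) and Δ = (3, -9), so the interior equations h_(i-1)·M_(i-1) + 2(h_(i-1)+h_i)·M_i + h_i·M_(i+1) = 6(Δ_i − Δ_(i-1)) read
  1·M_0 + 4·M_1 + 1·M_2 = 6(Δ_1 - Δ_0) = -72
Natural end conditions: M_0 = M_2 = 0.
Hence M_0 = 0, M_1 = -18, M_2 = 0.

-18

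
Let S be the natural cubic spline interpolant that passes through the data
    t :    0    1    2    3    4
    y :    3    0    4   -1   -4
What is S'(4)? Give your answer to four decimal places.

-1.6964

Put σ_i = S'' at the i-th knot. Here h = (1, 1, 1, 1) and Δ = (-3, 4, -5, -3), so the interior equations h_(i-1)·σ_(i-1) + 2(h_(i-1)+h_i)·σ_i + h_i·σ_(i+1) = 6(Δ_i − Δ_(i-1)) read
  1·σ_0 + 4·σ_1 + 1·σ_2 = 6(Δ_1 - Δ_0) = 42
  1·σ_1 + 4·σ_2 + 1·σ_3 = 6(Δ_2 - Δ_1) = -54
  1·σ_2 + 4·σ_3 + 1·σ_4 = 6(Δ_3 - Δ_2) = 12
Natural end conditions: σ_0 = σ_4 = 0.
Solving the tridiagonal system: σ_0 = 0, σ_1 = 429/28, σ_2 = -135/7, σ_3 = 219/28, σ_4 = 0.
On [3, 4], S'(t) = b_3 + 2c_3·(t - 3) + 3d_3·(t - 3)² with b_3 = Δ_3 - h_3(2σ_3 + σ_4)/6 = -157/28, c_3 = σ_3/2 = 219/56, d_3 = (σ_4 - σ_3)/(6h_3) = -73/56. So S'(4) = -95/56.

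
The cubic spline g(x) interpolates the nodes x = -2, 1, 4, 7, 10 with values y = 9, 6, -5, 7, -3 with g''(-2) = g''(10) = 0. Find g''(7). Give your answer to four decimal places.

Write σ_i for g''(x_i). With h_i = 3, 3, 3, 3 and divided differences Δ_i = -1, -11/3, 4, -10/3, the continuity of g' gives the tridiagonal system
  3·σ_0 + 12·σ_1 + 3·σ_2 = 6(Δ_1 - Δ_0) = -16
  3·σ_1 + 12·σ_2 + 3·σ_3 = 6(Δ_2 - Δ_1) = 46
  3·σ_2 + 12·σ_3 + 3·σ_4 = 6(Δ_3 - Δ_2) = -44
Natural end conditions: σ_0 = σ_4 = 0.
Hence σ_0 = 0, σ_1 = -39/14, σ_2 = 122/21, σ_3 = -215/42, σ_4 = 0.

-5.1190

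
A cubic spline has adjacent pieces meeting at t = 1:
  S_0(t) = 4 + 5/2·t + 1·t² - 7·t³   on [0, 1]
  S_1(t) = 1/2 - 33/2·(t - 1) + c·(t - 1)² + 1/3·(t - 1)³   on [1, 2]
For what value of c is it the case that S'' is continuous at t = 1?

-20

S_0''(t) = 2 - 42·t, so S_0''(1) = -40. On the right, S_1''(1) = 2c, so c = -20.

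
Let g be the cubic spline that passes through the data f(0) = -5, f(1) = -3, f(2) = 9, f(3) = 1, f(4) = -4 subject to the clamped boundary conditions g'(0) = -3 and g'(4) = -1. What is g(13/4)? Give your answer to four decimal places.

-1.1733

Let m_i = g''(x_i). Step sizes h_i = 1, 1, 1, 1; slopes of the chords Δ_i = (y_(i+1) - y_i)/h_i = 2, 12, -8, -5.
  1·m_0 + 4·m_1 + 1·m_2 = 6(Δ_1 - Δ_0) = 60
  1·m_1 + 4·m_2 + 1·m_3 = 6(Δ_2 - Δ_1) = -120
  1·m_2 + 4·m_3 + 1·m_4 = 6(Δ_3 - Δ_2) = 18
Clamped end conditions give two more equations: 2h_0·m_0 + h_0·m_1 = 6(Δ_0 - g'(0)) = 30 and h_3·m_3 + 2h_3·m_4 = 6(g'(4) - Δ_3) = 24.
Forward elimination and back-substitution give m_0 = 83/28, m_1 = 337/14, m_2 = -157/4, m_3 = 181/14, m_4 = 155/28.
On [3, 4], g(x) = 1 - 573/56·(x - 3) + 181/28·(x - 3)² - 69/56·(x - 3)³.
With (x - 3) = 1/4: g(13/4) = -4205/3584.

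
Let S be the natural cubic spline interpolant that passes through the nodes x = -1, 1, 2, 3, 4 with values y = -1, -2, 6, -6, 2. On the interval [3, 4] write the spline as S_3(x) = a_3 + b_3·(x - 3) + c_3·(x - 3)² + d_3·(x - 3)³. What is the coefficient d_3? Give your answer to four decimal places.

Let m_i = S''(x_i). Step sizes h_i = 2, 1, 1, 1; slopes of the chords Δ_i = (y_(i+1) - y_i)/h_i = -1/2, 8, -12, 8.
  2·m_0 + 6·m_1 + 1·m_2 = 6(Δ_1 - Δ_0) = 51
  1·m_1 + 4·m_2 + 1·m_3 = 6(Δ_2 - Δ_1) = -120
  1·m_2 + 4·m_3 + 1·m_4 = 6(Δ_3 - Δ_2) = 120
Natural end conditions: m_0 = m_4 = 0.
Forward elimination and back-substitution give m_0 = 0, m_1 = 1365/86, m_2 = -1902/43, m_3 = 3531/86, m_4 = 0.
On [3, 4], with S_3(x) = a_3 + b_3·(x - 3) + c_3·(x - 3)² + d_3·(x - 3)³: c_3 = m_3/2 = 3531/172, d_3 = (m_4 - m_3)/(6h_3) = -1177/172, b_3 = Δ_3 - h_3(2m_3 + m_4)/6 = -489/86.

-6.8430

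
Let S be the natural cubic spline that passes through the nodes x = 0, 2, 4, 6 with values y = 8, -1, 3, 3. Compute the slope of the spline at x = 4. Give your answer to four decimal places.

1.9333

Let m_i = S''(x_i). Step sizes h_i = 2, 2, 2; slopes of the chords Δ_i = (y_(i+1) - y_i)/h_i = -9/2, 2, 0.
  2·m_0 + 8·m_1 + 2·m_2 = 6(Δ_1 - Δ_0) = 39
  2·m_1 + 8·m_2 + 2·m_3 = 6(Δ_2 - Δ_1) = -12
Natural end conditions: m_0 = m_3 = 0.
Solving the tridiagonal system: m_0 = 0, m_1 = 28/5, m_2 = -29/10, m_3 = 0.
On [4, 6], S'(x) = b_2 + 2c_2·(x - 4) + 3d_2·(x - 4)² with b_2 = Δ_2 - h_2(2m_2 + m_3)/6 = 29/15, c_2 = m_2/2 = -29/20, d_2 = (m_3 - m_2)/(6h_2) = 29/120. So S'(4) = 29/15.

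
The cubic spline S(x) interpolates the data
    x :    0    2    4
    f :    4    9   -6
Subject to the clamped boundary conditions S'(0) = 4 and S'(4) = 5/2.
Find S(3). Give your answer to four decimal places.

Put M_i = S'' at the i-th knot. Here h = (2, 2) and Δ = (5/2, -15/2), so the interior equations h_(i-1)·M_(i-1) + 2(h_(i-1)+h_i)·M_i + h_i·M_(i+1) = 6(Δ_i − Δ_(i-1)) read
  2·M_0 + 8·M_1 + 2·M_2 = 6(Δ_1 - Δ_0) = -60
Clamped end conditions give two more equations: 2h_0·M_0 + h_0·M_1 = 6(Δ_0 - S'(0)) = -9 and h_1·M_1 + 2h_1·M_2 = 6(S'(4) - Δ_1) = 60.
Forward elimination and back-substitution give M_0 = 39/8, M_1 = -57/4, M_2 = 177/8.
On [2, 4], S(x) = 9 - 43/8·(x - 2) - 57/8·(x - 2)² + 97/32·(x - 2)³.
With (x - 2) = 1: S(3) = -15/32.

-0.4688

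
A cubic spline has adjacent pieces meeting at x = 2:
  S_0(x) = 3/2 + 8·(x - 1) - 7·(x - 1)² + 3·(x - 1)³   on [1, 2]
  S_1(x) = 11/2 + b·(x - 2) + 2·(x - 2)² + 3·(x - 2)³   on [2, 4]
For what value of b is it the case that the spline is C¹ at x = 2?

S_0'(x) = 8 - 14·(x - 1) + 9·(x - 1)², so S_0'(2) = 3. On the right, S_1'(2) = b, so b = 3.

3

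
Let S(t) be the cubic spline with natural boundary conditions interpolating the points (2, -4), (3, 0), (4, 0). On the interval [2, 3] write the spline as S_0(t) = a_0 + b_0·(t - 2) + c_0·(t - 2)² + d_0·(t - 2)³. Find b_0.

5

Write M_i for S''(x_i). With h_i = 1, 1 and divided differences Δ_i = 4, 0, the continuity of S' gives the tridiagonal system
  1·M_0 + 4·M_1 + 1·M_2 = 6(Δ_1 - Δ_0) = -24
Natural end conditions: M_0 = M_2 = 0.
Hence M_0 = 0, M_1 = -6, M_2 = 0.
On [2, 3], with S_0(t) = a_0 + b_0·(t - 2) + c_0·(t - 2)² + d_0·(t - 2)³: c_0 = M_0/2 = 0, d_0 = (M_1 - M_0)/(6h_0) = -1, b_0 = Δ_0 - h_0(2M_0 + M_1)/6 = 5.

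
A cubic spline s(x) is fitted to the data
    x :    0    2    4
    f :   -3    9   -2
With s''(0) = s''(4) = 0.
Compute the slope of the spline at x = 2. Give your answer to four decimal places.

Let σ_i = s''(x_i). Step sizes h_i = 2, 2; slopes of the chords Δ_i = (y_(i+1) - y_i)/h_i = 6, -11/2.
  2·σ_0 + 8·σ_1 + 2·σ_2 = 6(Δ_1 - Δ_0) = -69
Natural end conditions: σ_0 = σ_2 = 0.
Hence σ_0 = 0, σ_1 = -69/8, σ_2 = 0.
On [2, 4], s'(x) = b_1 + 2c_1·(x - 2) + 3d_1·(x - 2)² with b_1 = Δ_1 - h_1(2σ_1 + σ_2)/6 = 1/4, c_1 = σ_1/2 = -69/16, d_1 = (σ_2 - σ_1)/(6h_1) = 23/32. So s'(2) = 1/4.

0.2500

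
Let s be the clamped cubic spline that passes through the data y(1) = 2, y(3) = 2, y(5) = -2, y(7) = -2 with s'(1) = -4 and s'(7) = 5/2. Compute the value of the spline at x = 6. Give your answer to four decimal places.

Let σ_i = s''(x_i). Step sizes h_i = 2, 2, 2; slopes of the chords Δ_i = (y_(i+1) - y_i)/h_i = 0, -2, 0.
  2·σ_0 + 8·σ_1 + 2·σ_2 = 6(Δ_1 - Δ_0) = -12
  2·σ_1 + 8·σ_2 + 2·σ_3 = 6(Δ_2 - Δ_1) = 12
Clamped end conditions give two more equations: 2h_0·σ_0 + h_0·σ_1 = 6(Δ_0 - s'(1)) = 24 and h_2·σ_2 + 2h_2·σ_3 = 6(s'(7) - Δ_2) = 15.
Hence σ_0 = 239/30, σ_1 = -59/15, σ_2 = 53/30, σ_3 = 43/15.
On [5, 7], s(x) = -2 - 32/15·(x - 5) + 53/60·(x - 5)² + 11/120·(x - 5)³.
With (x - 5) = 1: s(6) = -379/120.

-3.1583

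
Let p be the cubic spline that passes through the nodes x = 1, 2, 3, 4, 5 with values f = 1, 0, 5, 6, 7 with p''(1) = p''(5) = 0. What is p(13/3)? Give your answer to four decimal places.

6.1878

Put M_i = p'' at the i-th knot. Here h = (1, 1, 1, 1) and Δ = (-1, 5, 1, 1), so the interior equations h_(i-1)·M_(i-1) + 2(h_(i-1)+h_i)·M_i + h_i·M_(i+1) = 6(Δ_i − Δ_(i-1)) read
  1·M_0 + 4·M_1 + 1·M_2 = 6(Δ_1 - Δ_0) = 36
  1·M_1 + 4·M_2 + 1·M_3 = 6(Δ_2 - Δ_1) = -24
  1·M_2 + 4·M_3 + 1·M_4 = 6(Δ_3 - Δ_2) = 0
Natural end conditions: M_0 = M_4 = 0.
Solving: M_0 = 0, M_1 = 159/14, M_2 = -66/7, M_3 = 33/14, M_4 = 0.
On [4, 5], p(x) = 6 + 3/14·(x - 4) + 33/28·(x - 4)² - 11/28·(x - 4)³.
With (x - 4) = 1/3: p(13/3) = 2339/378.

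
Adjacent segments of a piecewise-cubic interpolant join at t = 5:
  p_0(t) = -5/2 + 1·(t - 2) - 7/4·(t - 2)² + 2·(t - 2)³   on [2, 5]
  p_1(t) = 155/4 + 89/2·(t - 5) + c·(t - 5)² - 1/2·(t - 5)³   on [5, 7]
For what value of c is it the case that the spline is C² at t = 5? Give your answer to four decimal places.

16.2500

p_0''(t) = -7/2 + 12·(t - 2), so p_0''(5) = 65/2. On the right, p_1''(5) = 2c, so c = 65/4.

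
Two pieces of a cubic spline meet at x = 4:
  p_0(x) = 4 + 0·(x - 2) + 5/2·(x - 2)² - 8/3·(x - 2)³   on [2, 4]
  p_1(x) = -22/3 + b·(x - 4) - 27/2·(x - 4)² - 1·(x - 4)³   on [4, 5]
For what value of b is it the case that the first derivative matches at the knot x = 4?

-22

p_0'(x) = 0 + 5·(x - 2) - 8·(x - 2)², so p_0'(4) = -22. On the right, p_1'(4) = b, so b = -22.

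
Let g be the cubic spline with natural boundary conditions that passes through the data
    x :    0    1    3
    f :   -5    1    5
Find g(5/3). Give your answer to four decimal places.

Let M_i = g''(x_i). Step sizes h_i = 1, 2; slopes of the chords Δ_i = (y_(i+1) - y_i)/h_i = 6, 2.
  1·M_0 + 6·M_1 + 2·M_2 = 6(Δ_1 - Δ_0) = -24
Natural end conditions: M_0 = M_2 = 0.
Solving the tridiagonal system: M_0 = 0, M_1 = -4, M_2 = 0.
On [1, 3], g(x) = 1 + 14/3·(x - 1) - 2·(x - 1)² + 1/3·(x - 1)³.
With (x - 1) = 2/3: g(5/3) = 269/81.

3.3210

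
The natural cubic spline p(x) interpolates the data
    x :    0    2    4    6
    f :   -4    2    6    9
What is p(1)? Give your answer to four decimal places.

Put M_i = p'' at the i-th knot. Here h = (2, 2, 2) and Δ = (3, 2, 3/2), so the interior equations h_(i-1)·M_(i-1) + 2(h_(i-1)+h_i)·M_i + h_i·M_(i+1) = 6(Δ_i − Δ_(i-1)) read
  2·M_0 + 8·M_1 + 2·M_2 = 6(Δ_1 - Δ_0) = -6
  2·M_1 + 8·M_2 + 2·M_3 = 6(Δ_2 - Δ_1) = -3
Natural end conditions: M_0 = M_3 = 0.
Hence M_0 = 0, M_1 = -7/10, M_2 = -1/5, M_3 = 0.
On [0, 2], p(x) = -4 + 97/30·x + 0·x² - 7/120·x³.
With x = 1: p(1) = -33/40.

-0.8250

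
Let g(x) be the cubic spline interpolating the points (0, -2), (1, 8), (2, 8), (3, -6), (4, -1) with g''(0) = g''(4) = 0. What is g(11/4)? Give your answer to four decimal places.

With M_i denoting the second derivative at x_i, h_i = 1, 1, 1, 1, and Δ_i = (y_(i+1) − y_i)/h_i = 10, 0, -14, 5:
  1·M_0 + 4·M_1 + 1·M_2 = 6(Δ_1 - Δ_0) = -60
  1·M_1 + 4·M_2 + 1·M_3 = 6(Δ_2 - Δ_1) = -84
  1·M_2 + 4·M_3 + 1·M_4 = 6(Δ_3 - Δ_2) = 114
Natural end conditions: M_0 = M_4 = 0.
Hence M_0 = 0, M_1 = -225/28, M_2 = -195/7, M_3 = 993/28, M_4 = 0.
On [2, 3], g(x) = 8 - 85/8·(x - 2) - 195/14·(x - 2)² + 591/56·(x - 2)³.
With (x - 2) = 3/4: g(11/4) = -12011/3584.

-3.3513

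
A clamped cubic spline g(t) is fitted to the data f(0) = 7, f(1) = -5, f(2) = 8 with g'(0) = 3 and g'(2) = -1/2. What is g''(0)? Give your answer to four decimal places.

-84.2500

Write M_i for g''(x_i). With h_i = 1, 1 and divided differences Δ_i = -12, 13, the continuity of g' gives the tridiagonal system
  1·M_0 + 4·M_1 + 1·M_2 = 6(Δ_1 - Δ_0) = 150
Clamped end conditions give two more equations: 2h_0·M_0 + h_0·M_1 = 6(Δ_0 - g'(0)) = -90 and h_1·M_1 + 2h_1·M_2 = 6(g'(2) - Δ_1) = -81.
Solving the tridiagonal system: M_0 = -337/4, M_1 = 157/2, M_2 = -319/4.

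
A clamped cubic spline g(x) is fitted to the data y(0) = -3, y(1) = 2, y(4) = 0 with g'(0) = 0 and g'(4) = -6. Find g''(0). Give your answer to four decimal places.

17.7500

Put m_i = g'' at the i-th knot. Here h = (1, 3) and Δ = (5, -2/3), so the interior equations h_(i-1)·m_(i-1) + 2(h_(i-1)+h_i)·m_i + h_i·m_(i+1) = 6(Δ_i − Δ_(i-1)) read
  1·m_0 + 8·m_1 + 3·m_2 = 6(Δ_1 - Δ_0) = -34
Clamped end conditions give two more equations: 2h_0·m_0 + h_0·m_1 = 6(Δ_0 - g'(0)) = 30 and h_1·m_1 + 2h_1·m_2 = 6(g'(4) - Δ_1) = -32.
Solving: m_0 = 71/4, m_1 = -11/2, m_2 = -31/12.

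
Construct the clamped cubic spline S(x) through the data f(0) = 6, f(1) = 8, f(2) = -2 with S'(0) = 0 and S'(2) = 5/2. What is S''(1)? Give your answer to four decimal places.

-38.5000

Put M_i = S'' at the i-th knot. Here h = (1, 1) and Δ = (2, -10), so the interior equations h_(i-1)·M_(i-1) + 2(h_(i-1)+h_i)·M_i + h_i·M_(i+1) = 6(Δ_i − Δ_(i-1)) read
  1·M_0 + 4·M_1 + 1·M_2 = 6(Δ_1 - Δ_0) = -72
Clamped end conditions give two more equations: 2h_0·M_0 + h_0·M_1 = 6(Δ_0 - S'(0)) = 12 and h_1·M_1 + 2h_1·M_2 = 6(S'(2) - Δ_1) = 75.
Solving: M_0 = 101/4, M_1 = -77/2, M_2 = 227/4.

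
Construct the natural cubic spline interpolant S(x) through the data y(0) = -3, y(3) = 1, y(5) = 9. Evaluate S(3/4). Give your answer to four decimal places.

-2.5625

Write σ_i for S''(x_i). With h_i = 3, 2 and divided differences Δ_i = 4/3, 4, the continuity of S' gives the tridiagonal system
  3·σ_0 + 10·σ_1 + 2·σ_2 = 6(Δ_1 - Δ_0) = 16
Natural end conditions: σ_0 = σ_2 = 0.
Forward elimination and back-substitution give σ_0 = 0, σ_1 = 8/5, σ_2 = 0.
On [0, 3], S(x) = -3 + 8/15·x + 0·x² + 4/45·x³.
With x = 3/4: S(3/4) = -41/16.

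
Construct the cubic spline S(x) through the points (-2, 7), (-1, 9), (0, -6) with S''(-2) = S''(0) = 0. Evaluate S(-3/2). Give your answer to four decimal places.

9.5938

Let M_i = S''(x_i). Step sizes h_i = 1, 1; slopes of the chords Δ_i = (y_(i+1) - y_i)/h_i = 2, -15.
  1·M_0 + 4·M_1 + 1·M_2 = 6(Δ_1 - Δ_0) = -102
Natural end conditions: M_0 = M_2 = 0.
Hence M_0 = 0, M_1 = -51/2, M_2 = 0.
On [-2, -1], S(x) = 7 + 25/4·(x + 2) + 0·(x + 2)² - 17/4·(x + 2)³.
With (x + 2) = 1/2: S(-3/2) = 307/32.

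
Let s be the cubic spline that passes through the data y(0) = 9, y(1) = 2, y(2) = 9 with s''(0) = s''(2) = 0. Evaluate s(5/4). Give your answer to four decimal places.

2.6016

Put σ_i = s'' at the i-th knot. Here h = (1, 1) and Δ = (-7, 7), so the interior equations h_(i-1)·σ_(i-1) + 2(h_(i-1)+h_i)·σ_i + h_i·σ_(i+1) = 6(Δ_i − Δ_(i-1)) read
  1·σ_0 + 4·σ_1 + 1·σ_2 = 6(Δ_1 - Δ_0) = 84
Natural end conditions: σ_0 = σ_2 = 0.
Solving: σ_0 = 0, σ_1 = 21, σ_2 = 0.
On [1, 2], s(x) = 2 + 0·(x - 1) + 21/2·(x - 1)² - 7/2·(x - 1)³.
With (x - 1) = 1/4: s(5/4) = 333/128.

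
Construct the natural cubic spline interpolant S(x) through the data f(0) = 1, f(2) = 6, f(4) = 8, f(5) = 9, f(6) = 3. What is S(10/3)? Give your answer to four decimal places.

7.0758

Put m_i = S'' at the i-th knot. Here h = (2, 2, 1, 1) and Δ = (5/2, 1, 1, -6), so the interior equations h_(i-1)·m_(i-1) + 2(h_(i-1)+h_i)·m_i + h_i·m_(i+1) = 6(Δ_i − Δ_(i-1)) read
  2·m_0 + 8·m_1 + 2·m_2 = 6(Δ_1 - Δ_0) = -9
  2·m_1 + 6·m_2 + 1·m_3 = 6(Δ_2 - Δ_1) = 0
  1·m_2 + 4·m_3 + 1·m_4 = 6(Δ_3 - Δ_2) = -42
Natural end conditions: m_0 = m_4 = 0.
Forward elimination and back-substitution give m_0 = 0, m_1 = -97/56, m_2 = 17/7, m_3 = -311/28, m_4 = 0.
On [2, 4], S(x) = 6 + 113/84·(x - 2) - 97/112·(x - 2)² + 233/672·(x - 2)³.
With (x - 2) = 4/3: S(10/3) = 4012/567.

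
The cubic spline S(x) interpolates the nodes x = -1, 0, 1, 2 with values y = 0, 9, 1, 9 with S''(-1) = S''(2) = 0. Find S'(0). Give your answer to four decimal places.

Write M_i for S''(x_i). With h_i = 1, 1, 1 and divided differences Δ_i = 9, -8, 8, the continuity of S' gives the tridiagonal system
  1·M_0 + 4·M_1 + 1·M_2 = 6(Δ_1 - Δ_0) = -102
  1·M_1 + 4·M_2 + 1·M_3 = 6(Δ_2 - Δ_1) = 96
Natural end conditions: M_0 = M_3 = 0.
Forward elimination and back-substitution give M_0 = 0, M_1 = -168/5, M_2 = 162/5, M_3 = 0.
On [0, 1], S'(x) = b_1 + 2c_1·x + 3d_1·x² with b_1 = Δ_1 - h_1(2M_1 + M_2)/6 = -11/5, c_1 = M_1/2 = -84/5, d_1 = (M_2 - M_1)/(6h_1) = 11. So S'(0) = -11/5.

-2.2000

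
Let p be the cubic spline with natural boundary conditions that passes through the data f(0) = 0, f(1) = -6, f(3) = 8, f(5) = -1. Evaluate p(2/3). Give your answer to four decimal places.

-5.0690

Let m_i = p''(x_i). Step sizes h_i = 1, 2, 2; slopes of the chords Δ_i = (y_(i+1) - y_i)/h_i = -6, 7, -9/2.
  1·m_0 + 6·m_1 + 2·m_2 = 6(Δ_1 - Δ_0) = 78
  2·m_1 + 8·m_2 + 2·m_3 = 6(Δ_2 - Δ_1) = -69
Natural end conditions: m_0 = m_3 = 0.
Solving the tridiagonal system: m_0 = 0, m_1 = 381/22, m_2 = -285/22, m_3 = 0.
On [0, 1], p(x) = 0 - 391/44·x + 0·x² + 127/44·x³.
With x = 2/3: p(2/3) = -3011/594.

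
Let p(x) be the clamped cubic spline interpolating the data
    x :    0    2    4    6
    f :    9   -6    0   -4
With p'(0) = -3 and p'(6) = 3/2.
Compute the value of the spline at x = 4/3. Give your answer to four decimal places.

-1.6963

Put M_i = p'' at the i-th knot. Here h = (2, 2, 2) and Δ = (-15/2, 3, -2), so the interior equations h_(i-1)·M_(i-1) + 2(h_(i-1)+h_i)·M_i + h_i·M_(i+1) = 6(Δ_i − Δ_(i-1)) read
  2·M_0 + 8·M_1 + 2·M_2 = 6(Δ_1 - Δ_0) = 63
  2·M_1 + 8·M_2 + 2·M_3 = 6(Δ_2 - Δ_1) = -30
Clamped end conditions give two more equations: 2h_0·M_0 + h_0·M_1 = 6(Δ_0 - p'(0)) = -27 and h_2·M_2 + 2h_2·M_3 = 6(p'(6) - Δ_2) = 21.
Forward elimination and back-substitution give M_0 = -68/5, M_1 = 137/10, M_2 = -97/10, M_3 = 101/10.
On [0, 2], p(x) = 9 - 3·x - 34/5·x² + 91/40·x³.
With x = 4/3: p(4/3) = -229/135.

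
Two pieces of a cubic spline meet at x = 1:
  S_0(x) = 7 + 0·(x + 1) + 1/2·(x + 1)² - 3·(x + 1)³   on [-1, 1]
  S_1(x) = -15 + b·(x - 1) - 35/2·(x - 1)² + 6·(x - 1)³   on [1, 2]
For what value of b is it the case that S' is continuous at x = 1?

S_0'(x) = 0 + 1·(x + 1) - 9·(x + 1)², so S_0'(1) = -34. On the right, S_1'(1) = b, so b = -34.

-34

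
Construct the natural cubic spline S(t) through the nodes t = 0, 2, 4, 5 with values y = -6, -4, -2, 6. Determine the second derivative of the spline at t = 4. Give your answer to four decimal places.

7.6364

Let M_i = S''(x_i). Step sizes h_i = 2, 2, 1; slopes of the chords Δ_i = (y_(i+1) - y_i)/h_i = 1, 1, 8.
  2·M_0 + 8·M_1 + 2·M_2 = 6(Δ_1 - Δ_0) = 0
  2·M_1 + 6·M_2 + 1·M_3 = 6(Δ_2 - Δ_1) = 42
Natural end conditions: M_0 = M_3 = 0.
Hence M_0 = 0, M_1 = -21/11, M_2 = 84/11, M_3 = 0.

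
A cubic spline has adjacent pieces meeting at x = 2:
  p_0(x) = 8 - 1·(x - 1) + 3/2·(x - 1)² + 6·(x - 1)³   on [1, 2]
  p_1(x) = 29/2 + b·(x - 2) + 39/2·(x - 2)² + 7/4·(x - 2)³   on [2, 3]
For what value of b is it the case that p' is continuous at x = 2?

p_0'(x) = -1 + 3·(x - 1) + 18·(x - 1)², so p_0'(2) = 20. On the right, p_1'(2) = b, so b = 20.

20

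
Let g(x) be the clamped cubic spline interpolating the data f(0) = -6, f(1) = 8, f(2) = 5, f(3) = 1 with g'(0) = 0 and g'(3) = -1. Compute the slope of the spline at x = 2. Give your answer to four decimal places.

Write M_i for g''(x_i). With h_i = 1, 1, 1 and divided differences Δ_i = 14, -3, -4, the continuity of g' gives the tridiagonal system
  1·M_0 + 4·M_1 + 1·M_2 = 6(Δ_1 - Δ_0) = -102
  1·M_1 + 4·M_2 + 1·M_3 = 6(Δ_2 - Δ_1) = -6
Clamped end conditions give two more equations: 2h_0·M_0 + h_0·M_1 = 6(Δ_0 - g'(0)) = 84 and h_2·M_2 + 2h_2·M_3 = 6(g'(3) - Δ_2) = 18.
Forward elimination and back-substitution give M_0 = 956/15, M_1 = -652/15, M_2 = 122/15, M_3 = 74/15.
On [2, 3], g'(x) = b_2 + 2c_2·(x - 2) + 3d_2·(x - 2)² with b_2 = Δ_2 - h_2(2M_2 + M_3)/6 = -113/15, c_2 = M_2/2 = 61/15, d_2 = (M_3 - M_2)/(6h_2) = -8/15. So g'(2) = -113/15.

-7.5333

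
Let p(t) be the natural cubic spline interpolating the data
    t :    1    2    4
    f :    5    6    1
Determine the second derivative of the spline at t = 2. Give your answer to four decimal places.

With M_i denoting the second derivative at x_i, h_i = 1, 2, and Δ_i = (y_(i+1) − y_i)/h_i = 1, -5/2:
  1·M_0 + 6·M_1 + 2·M_2 = 6(Δ_1 - Δ_0) = -21
Natural end conditions: M_0 = M_2 = 0.
Solving: M_0 = 0, M_1 = -7/2, M_2 = 0.

-3.5000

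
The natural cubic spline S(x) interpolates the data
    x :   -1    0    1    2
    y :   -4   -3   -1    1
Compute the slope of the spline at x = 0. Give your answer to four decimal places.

1.5333

Write σ_i for S''(x_i). With h_i = 1, 1, 1 and divided differences Δ_i = 1, 2, 2, the continuity of S' gives the tridiagonal system
  1·σ_0 + 4·σ_1 + 1·σ_2 = 6(Δ_1 - Δ_0) = 6
  1·σ_1 + 4·σ_2 + 1·σ_3 = 6(Δ_2 - Δ_1) = 0
Natural end conditions: σ_0 = σ_3 = 0.
Hence σ_0 = 0, σ_1 = 8/5, σ_2 = -2/5, σ_3 = 0.
On [0, 1], S'(x) = b_1 + 2c_1·x + 3d_1·x² with b_1 = Δ_1 - h_1(2σ_1 + σ_2)/6 = 23/15, c_1 = σ_1/2 = 4/5, d_1 = (σ_2 - σ_1)/(6h_1) = -1/3. So S'(0) = 23/15.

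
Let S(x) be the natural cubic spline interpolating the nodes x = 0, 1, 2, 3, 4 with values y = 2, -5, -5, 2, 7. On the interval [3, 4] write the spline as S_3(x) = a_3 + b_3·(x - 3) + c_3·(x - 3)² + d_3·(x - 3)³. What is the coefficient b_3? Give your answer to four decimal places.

6.8214

Let M_i = S''(x_i). Step sizes h_i = 1, 1, 1, 1; slopes of the chords Δ_i = (y_(i+1) - y_i)/h_i = -7, 0, 7, 5.
  1·M_0 + 4·M_1 + 1·M_2 = 6(Δ_1 - Δ_0) = 42
  1·M_1 + 4·M_2 + 1·M_3 = 6(Δ_2 - Δ_1) = 42
  1·M_2 + 4·M_3 + 1·M_4 = 6(Δ_3 - Δ_2) = -12
Natural end conditions: M_0 = M_4 = 0.
Hence M_0 = 0, M_1 = 225/28, M_2 = 69/7, M_3 = -153/28, M_4 = 0.
On [3, 4], with S_3(x) = a_3 + b_3·(x - 3) + c_3·(x - 3)² + d_3·(x - 3)³: c_3 = M_3/2 = -153/56, d_3 = (M_4 - M_3)/(6h_3) = 51/56, b_3 = Δ_3 - h_3(2M_3 + M_4)/6 = 191/28.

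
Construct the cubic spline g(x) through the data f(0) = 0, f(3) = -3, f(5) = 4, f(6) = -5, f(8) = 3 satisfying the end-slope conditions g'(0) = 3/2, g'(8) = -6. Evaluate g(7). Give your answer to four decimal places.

Let σ_i = g''(x_i). Step sizes h_i = 3, 2, 1, 2; slopes of the chords Δ_i = (y_(i+1) - y_i)/h_i = -1, 7/2, -9, 4.
  3·σ_0 + 10·σ_1 + 2·σ_2 = 6(Δ_1 - Δ_0) = 27
  2·σ_1 + 6·σ_2 + 1·σ_3 = 6(Δ_2 - Δ_1) = -75
  1·σ_2 + 6·σ_3 + 2·σ_4 = 6(Δ_3 - Δ_2) = 78
Clamped end conditions give two more equations: 2h_0·σ_0 + h_0·σ_1 = 6(Δ_0 - g'(0)) = -15 and h_3·σ_3 + 2h_3·σ_4 = 6(g'(8) - Δ_3) = -60.
Hence σ_0 = -1033/151, σ_1 = 1311/151, σ_2 = -2967/151, σ_3 = 3855/151, σ_4 = -8385/302.
On [6, 8], g(x) = -5 - 1137/302·(x - 6) + 3855/302·(x - 6)² - 5365/1208·(x - 6)³.
With (x - 6) = 1: g(7) = -533/1208.

-0.4412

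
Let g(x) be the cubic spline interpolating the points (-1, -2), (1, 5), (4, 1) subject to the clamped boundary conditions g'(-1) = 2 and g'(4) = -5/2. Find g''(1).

Put σ_i = g'' at the i-th knot. Here h = (2, 3) and Δ = (7/2, -4/3), so the interior equations h_(i-1)·σ_(i-1) + 2(h_(i-1)+h_i)·σ_i + h_i·σ_(i+1) = 6(Δ_i − Δ_(i-1)) read
  2·σ_0 + 10·σ_1 + 3·σ_2 = 6(Δ_1 - Δ_0) = -29
Clamped end conditions give two more equations: 2h_0·σ_0 + h_0·σ_1 = 6(Δ_0 - g'(-1)) = 9 and h_1·σ_1 + 2h_1·σ_2 = 6(g'(4) - Δ_1) = -7.
Solving: σ_0 = 17/4, σ_1 = -4, σ_2 = 5/6.

-4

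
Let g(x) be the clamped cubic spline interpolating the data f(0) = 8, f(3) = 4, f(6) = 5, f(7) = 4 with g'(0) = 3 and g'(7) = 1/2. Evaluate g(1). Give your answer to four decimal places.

8.5723

Write M_i for g''(x_i). With h_i = 3, 3, 1 and divided differences Δ_i = -4/3, 1/3, -1, the continuity of g' gives the tridiagonal system
  3·M_0 + 12·M_1 + 3·M_2 = 6(Δ_1 - Δ_0) = 10
  3·M_1 + 8·M_2 + 1·M_3 = 6(Δ_2 - Δ_1) = -8
Clamped end conditions give two more equations: 2h_0·M_0 + h_0·M_1 = 6(Δ_0 - g'(0)) = -26 and h_2·M_2 + 2h_2·M_3 = 6(g'(7) - Δ_2) = 9.
Hence M_0 = -181/31, M_1 = 280/93, M_2 = -89/31, M_3 = 184/31.
On [0, 3], g(x) = 8 + 3·x - 181/62·x² + 823/1674·x³.
With x = 1: g(1) = 7175/837.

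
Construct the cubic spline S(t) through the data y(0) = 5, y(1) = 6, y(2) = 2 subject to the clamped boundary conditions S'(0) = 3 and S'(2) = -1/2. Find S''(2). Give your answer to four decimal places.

Let M_i = S''(x_i). Step sizes h_i = 1, 1; slopes of the chords Δ_i = (y_(i+1) - y_i)/h_i = 1, -4.
  1·M_0 + 4·M_1 + 1·M_2 = 6(Δ_1 - Δ_0) = -30
Clamped end conditions give two more equations: 2h_0·M_0 + h_0·M_1 = 6(Δ_0 - S'(0)) = -12 and h_1·M_1 + 2h_1·M_2 = 6(S'(2) - Δ_1) = 21.
Solving the tridiagonal system: M_0 = -1/4, M_1 = -23/2, M_2 = 65/4.

16.2500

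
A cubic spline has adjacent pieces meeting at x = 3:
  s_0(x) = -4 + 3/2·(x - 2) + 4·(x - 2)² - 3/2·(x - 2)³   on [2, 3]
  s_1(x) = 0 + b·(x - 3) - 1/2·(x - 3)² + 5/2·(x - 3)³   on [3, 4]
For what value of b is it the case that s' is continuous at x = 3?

5

s_0'(x) = 3/2 + 8·(x - 2) - 9/2·(x - 2)², so s_0'(3) = 5. On the right, s_1'(3) = b, so b = 5.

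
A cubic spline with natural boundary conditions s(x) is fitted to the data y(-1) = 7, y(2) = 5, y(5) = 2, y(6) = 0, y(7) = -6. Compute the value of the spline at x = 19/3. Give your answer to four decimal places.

Write M_i for s''(x_i). With h_i = 3, 3, 1, 1 and divided differences Δ_i = -2/3, -1, -2, -6, the continuity of s' gives the tridiagonal system
  3·M_0 + 12·M_1 + 3·M_2 = 6(Δ_1 - Δ_0) = -2
  3·M_1 + 8·M_2 + 1·M_3 = 6(Δ_2 - Δ_1) = -6
  1·M_2 + 4·M_3 + 1·M_4 = 6(Δ_3 - Δ_2) = -24
Natural end conditions: M_0 = M_4 = 0.
Hence M_0 = 0, M_1 = -31/168, M_2 = 1/14, M_3 = -337/56, M_4 = 0.
On [6, 7], s(x) = 0 - 671/168·(x - 6) - 337/112·(x - 6)² + 337/336·(x - 6)³.
With (x - 6) = 1/3: s(19/3) = -7387/4536.

-1.6285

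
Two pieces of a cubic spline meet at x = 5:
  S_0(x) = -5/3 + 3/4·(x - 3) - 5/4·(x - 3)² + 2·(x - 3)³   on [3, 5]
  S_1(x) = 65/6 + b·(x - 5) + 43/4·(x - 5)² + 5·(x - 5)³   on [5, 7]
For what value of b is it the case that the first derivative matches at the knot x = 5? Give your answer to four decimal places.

S_0'(x) = 3/4 - 5/2·(x - 3) + 6·(x - 3)², so S_0'(5) = 79/4. On the right, S_1'(5) = b, so b = 79/4.

19.7500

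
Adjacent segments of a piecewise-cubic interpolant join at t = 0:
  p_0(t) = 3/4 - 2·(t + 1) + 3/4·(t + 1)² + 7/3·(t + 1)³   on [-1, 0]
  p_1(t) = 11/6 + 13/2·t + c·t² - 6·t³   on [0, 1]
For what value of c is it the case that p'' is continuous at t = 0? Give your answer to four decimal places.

p_0''(t) = 3/2 + 14·(t + 1), so p_0''(0) = 31/2. On the right, p_1''(0) = 2c, so c = 31/4.

7.7500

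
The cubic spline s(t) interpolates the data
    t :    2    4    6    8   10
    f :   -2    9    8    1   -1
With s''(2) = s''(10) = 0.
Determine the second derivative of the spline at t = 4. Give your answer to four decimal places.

Put σ_i = s'' at the i-th knot. Here h = (2, 2, 2, 2) and Δ = (11/2, -1/2, -7/2, -1), so the interior equations h_(i-1)·σ_(i-1) + 2(h_(i-1)+h_i)·σ_i + h_i·σ_(i+1) = 6(Δ_i − Δ_(i-1)) read
  2·σ_0 + 8·σ_1 + 2·σ_2 = 6(Δ_1 - Δ_0) = -36
  2·σ_1 + 8·σ_2 + 2·σ_3 = 6(Δ_2 - Δ_1) = -18
  2·σ_2 + 8·σ_3 + 2·σ_4 = 6(Δ_3 - Δ_2) = 15
Natural end conditions: σ_0 = σ_4 = 0.
Solving the tridiagonal system: σ_0 = 0, σ_1 = -453/112, σ_2 = -51/28, σ_3 = 261/112, σ_4 = 0.

-4.0446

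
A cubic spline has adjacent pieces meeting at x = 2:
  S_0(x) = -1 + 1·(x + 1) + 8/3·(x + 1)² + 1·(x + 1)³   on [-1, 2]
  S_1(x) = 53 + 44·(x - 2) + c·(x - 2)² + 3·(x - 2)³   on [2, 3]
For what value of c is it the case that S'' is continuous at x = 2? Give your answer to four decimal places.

S_0''(x) = 16/3 + 6·(x + 1), so S_0''(2) = 70/3. On the right, S_1''(2) = 2c, so c = 35/3.

11.6667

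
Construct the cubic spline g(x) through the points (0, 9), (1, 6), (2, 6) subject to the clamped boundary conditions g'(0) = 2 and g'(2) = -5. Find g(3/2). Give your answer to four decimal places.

Write M_i for g''(x_i). With h_i = 1, 1 and divided differences Δ_i = -3, 0, the continuity of g' gives the tridiagonal system
  1·M_0 + 4·M_1 + 1·M_2 = 6(Δ_1 - Δ_0) = 18
Clamped end conditions give two more equations: 2h_0·M_0 + h_0·M_1 = 6(Δ_0 - g'(0)) = -30 and h_1·M_1 + 2h_1·M_2 = 6(g'(2) - Δ_1) = -30.
Solving: M_0 = -23, M_1 = 16, M_2 = -23.
On [1, 2], g(x) = 6 - 3/2·(x - 1) + 8·(x - 1)² - 13/2·(x - 1)³.
With (x - 1) = 1/2: g(3/2) = 103/16.

6.4375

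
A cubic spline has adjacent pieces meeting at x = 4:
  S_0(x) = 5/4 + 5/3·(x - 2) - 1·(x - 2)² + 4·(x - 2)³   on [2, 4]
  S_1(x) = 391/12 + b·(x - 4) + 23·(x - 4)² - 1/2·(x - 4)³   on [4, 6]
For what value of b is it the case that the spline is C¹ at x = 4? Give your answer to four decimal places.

45.6667

S_0'(x) = 5/3 - 2·(x - 2) + 12·(x - 2)², so S_0'(4) = 137/3. On the right, S_1'(4) = b, so b = 137/3.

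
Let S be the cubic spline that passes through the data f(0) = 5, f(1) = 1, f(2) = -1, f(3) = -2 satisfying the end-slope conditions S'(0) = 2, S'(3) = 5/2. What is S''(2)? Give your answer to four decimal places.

-4.0667

With m_i denoting the second derivative at x_i, h_i = 1, 1, 1, and Δ_i = (y_(i+1) − y_i)/h_i = -4, -2, -1:
  1·m_0 + 4·m_1 + 1·m_2 = 6(Δ_1 - Δ_0) = 12
  1·m_1 + 4·m_2 + 1·m_3 = 6(Δ_2 - Δ_1) = 6
Clamped end conditions give two more equations: 2h_0·m_0 + h_0·m_1 = 6(Δ_0 - S'(0)) = -36 and h_2·m_2 + 2h_2·m_3 = 6(S'(3) - Δ_2) = 21.
Solving: m_0 = -343/15, m_1 = 146/15, m_2 = -61/15, m_3 = 188/15.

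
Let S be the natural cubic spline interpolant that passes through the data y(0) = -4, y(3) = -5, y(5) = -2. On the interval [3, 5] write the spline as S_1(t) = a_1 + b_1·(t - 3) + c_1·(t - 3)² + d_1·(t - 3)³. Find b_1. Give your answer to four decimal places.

Let m_i = S''(x_i). Step sizes h_i = 3, 2; slopes of the chords Δ_i = (y_(i+1) - y_i)/h_i = -1/3, 3/2.
  3·m_0 + 10·m_1 + 2·m_2 = 6(Δ_1 - Δ_0) = 11
Natural end conditions: m_0 = m_2 = 0.
Solving the tridiagonal system: m_0 = 0, m_1 = 11/10, m_2 = 0.
On [3, 5], with S_1(t) = a_1 + b_1·(t - 3) + c_1·(t - 3)² + d_1·(t - 3)³: c_1 = m_1/2 = 11/20, d_1 = (m_2 - m_1)/(6h_1) = -11/120, b_1 = Δ_1 - h_1(2m_1 + m_2)/6 = 23/30.

0.7667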